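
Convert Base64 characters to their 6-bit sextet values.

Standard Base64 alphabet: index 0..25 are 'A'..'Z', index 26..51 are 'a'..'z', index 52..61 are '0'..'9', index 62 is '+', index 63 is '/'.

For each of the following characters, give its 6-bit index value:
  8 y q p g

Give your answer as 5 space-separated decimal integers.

Answer: 60 50 42 41 32

Derivation:
'8': 0..9 range, 52 + ord('8') − ord('0') = 60
'y': a..z range, 26 + ord('y') − ord('a') = 50
'q': a..z range, 26 + ord('q') − ord('a') = 42
'p': a..z range, 26 + ord('p') − ord('a') = 41
'g': a..z range, 26 + ord('g') − ord('a') = 32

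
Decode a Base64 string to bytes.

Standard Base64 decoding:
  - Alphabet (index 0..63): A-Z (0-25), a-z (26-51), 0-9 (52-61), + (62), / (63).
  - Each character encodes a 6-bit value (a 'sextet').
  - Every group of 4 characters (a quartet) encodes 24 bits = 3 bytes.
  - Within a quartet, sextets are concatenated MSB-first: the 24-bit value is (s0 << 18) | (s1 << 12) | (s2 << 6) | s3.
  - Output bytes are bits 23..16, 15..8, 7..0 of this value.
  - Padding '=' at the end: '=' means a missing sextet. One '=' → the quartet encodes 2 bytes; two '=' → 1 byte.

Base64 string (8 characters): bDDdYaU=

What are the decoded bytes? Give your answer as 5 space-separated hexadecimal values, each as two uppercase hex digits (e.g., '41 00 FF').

Answer: 6C 30 DD 61 A5

Derivation:
After char 0 ('b'=27): chars_in_quartet=1 acc=0x1B bytes_emitted=0
After char 1 ('D'=3): chars_in_quartet=2 acc=0x6C3 bytes_emitted=0
After char 2 ('D'=3): chars_in_quartet=3 acc=0x1B0C3 bytes_emitted=0
After char 3 ('d'=29): chars_in_quartet=4 acc=0x6C30DD -> emit 6C 30 DD, reset; bytes_emitted=3
After char 4 ('Y'=24): chars_in_quartet=1 acc=0x18 bytes_emitted=3
After char 5 ('a'=26): chars_in_quartet=2 acc=0x61A bytes_emitted=3
After char 6 ('U'=20): chars_in_quartet=3 acc=0x18694 bytes_emitted=3
Padding '=': partial quartet acc=0x18694 -> emit 61 A5; bytes_emitted=5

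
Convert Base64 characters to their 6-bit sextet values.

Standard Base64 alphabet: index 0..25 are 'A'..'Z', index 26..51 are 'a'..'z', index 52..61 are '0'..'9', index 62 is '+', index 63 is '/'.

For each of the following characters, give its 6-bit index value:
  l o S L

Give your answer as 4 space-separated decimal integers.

Answer: 37 40 18 11

Derivation:
'l': a..z range, 26 + ord('l') − ord('a') = 37
'o': a..z range, 26 + ord('o') − ord('a') = 40
'S': A..Z range, ord('S') − ord('A') = 18
'L': A..Z range, ord('L') − ord('A') = 11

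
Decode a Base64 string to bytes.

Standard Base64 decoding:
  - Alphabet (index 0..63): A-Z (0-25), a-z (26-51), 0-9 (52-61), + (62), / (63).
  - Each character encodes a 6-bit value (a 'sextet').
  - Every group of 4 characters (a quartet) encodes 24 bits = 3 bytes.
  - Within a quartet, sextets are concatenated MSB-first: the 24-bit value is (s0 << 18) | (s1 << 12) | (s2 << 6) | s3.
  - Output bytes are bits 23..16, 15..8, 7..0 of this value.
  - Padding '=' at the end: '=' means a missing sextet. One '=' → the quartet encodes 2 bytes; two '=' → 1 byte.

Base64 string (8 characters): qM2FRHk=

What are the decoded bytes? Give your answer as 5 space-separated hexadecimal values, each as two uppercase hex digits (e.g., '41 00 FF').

After char 0 ('q'=42): chars_in_quartet=1 acc=0x2A bytes_emitted=0
After char 1 ('M'=12): chars_in_quartet=2 acc=0xA8C bytes_emitted=0
After char 2 ('2'=54): chars_in_quartet=3 acc=0x2A336 bytes_emitted=0
After char 3 ('F'=5): chars_in_quartet=4 acc=0xA8CD85 -> emit A8 CD 85, reset; bytes_emitted=3
After char 4 ('R'=17): chars_in_quartet=1 acc=0x11 bytes_emitted=3
After char 5 ('H'=7): chars_in_quartet=2 acc=0x447 bytes_emitted=3
After char 6 ('k'=36): chars_in_quartet=3 acc=0x111E4 bytes_emitted=3
Padding '=': partial quartet acc=0x111E4 -> emit 44 79; bytes_emitted=5

Answer: A8 CD 85 44 79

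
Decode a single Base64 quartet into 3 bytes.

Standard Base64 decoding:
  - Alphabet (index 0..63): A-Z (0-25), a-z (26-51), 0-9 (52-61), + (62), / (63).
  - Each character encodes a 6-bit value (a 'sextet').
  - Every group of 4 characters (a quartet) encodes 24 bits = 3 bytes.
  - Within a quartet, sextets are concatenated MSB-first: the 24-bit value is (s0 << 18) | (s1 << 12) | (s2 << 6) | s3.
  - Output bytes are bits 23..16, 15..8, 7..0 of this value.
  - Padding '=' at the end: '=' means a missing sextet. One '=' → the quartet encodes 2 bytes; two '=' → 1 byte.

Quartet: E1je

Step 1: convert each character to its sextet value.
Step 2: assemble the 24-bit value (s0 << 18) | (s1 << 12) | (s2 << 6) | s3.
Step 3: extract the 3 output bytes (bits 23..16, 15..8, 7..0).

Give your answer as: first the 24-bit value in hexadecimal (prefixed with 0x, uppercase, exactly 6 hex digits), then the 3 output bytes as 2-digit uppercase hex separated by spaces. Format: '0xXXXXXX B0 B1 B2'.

Answer: 0x1358DE 13 58 DE

Derivation:
Sextets: E=4, 1=53, j=35, e=30
24-bit: (4<<18) | (53<<12) | (35<<6) | 30
      = 0x100000 | 0x035000 | 0x0008C0 | 0x00001E
      = 0x1358DE
Bytes: (v>>16)&0xFF=13, (v>>8)&0xFF=58, v&0xFF=DE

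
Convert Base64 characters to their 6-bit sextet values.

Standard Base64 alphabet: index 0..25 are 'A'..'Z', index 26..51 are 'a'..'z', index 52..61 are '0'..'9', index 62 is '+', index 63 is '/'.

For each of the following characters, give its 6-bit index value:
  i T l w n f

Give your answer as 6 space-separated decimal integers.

'i': a..z range, 26 + ord('i') − ord('a') = 34
'T': A..Z range, ord('T') − ord('A') = 19
'l': a..z range, 26 + ord('l') − ord('a') = 37
'w': a..z range, 26 + ord('w') − ord('a') = 48
'n': a..z range, 26 + ord('n') − ord('a') = 39
'f': a..z range, 26 + ord('f') − ord('a') = 31

Answer: 34 19 37 48 39 31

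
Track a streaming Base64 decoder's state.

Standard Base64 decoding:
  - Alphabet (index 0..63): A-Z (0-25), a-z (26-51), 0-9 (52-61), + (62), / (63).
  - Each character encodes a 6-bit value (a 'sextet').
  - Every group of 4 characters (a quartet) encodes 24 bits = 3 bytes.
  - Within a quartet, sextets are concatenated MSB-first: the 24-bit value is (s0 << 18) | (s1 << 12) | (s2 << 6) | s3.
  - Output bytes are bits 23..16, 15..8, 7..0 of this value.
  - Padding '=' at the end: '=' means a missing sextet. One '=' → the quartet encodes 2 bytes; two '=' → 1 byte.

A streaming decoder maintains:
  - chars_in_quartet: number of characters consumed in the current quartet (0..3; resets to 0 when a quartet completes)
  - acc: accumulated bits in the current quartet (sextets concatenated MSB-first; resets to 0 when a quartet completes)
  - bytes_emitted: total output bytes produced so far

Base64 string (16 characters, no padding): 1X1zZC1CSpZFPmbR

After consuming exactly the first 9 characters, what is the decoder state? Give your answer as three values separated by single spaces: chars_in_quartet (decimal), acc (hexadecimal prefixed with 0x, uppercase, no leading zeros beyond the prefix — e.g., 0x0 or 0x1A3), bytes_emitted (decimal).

Answer: 1 0x12 6

Derivation:
After char 0 ('1'=53): chars_in_quartet=1 acc=0x35 bytes_emitted=0
After char 1 ('X'=23): chars_in_quartet=2 acc=0xD57 bytes_emitted=0
After char 2 ('1'=53): chars_in_quartet=3 acc=0x355F5 bytes_emitted=0
After char 3 ('z'=51): chars_in_quartet=4 acc=0xD57D73 -> emit D5 7D 73, reset; bytes_emitted=3
After char 4 ('Z'=25): chars_in_quartet=1 acc=0x19 bytes_emitted=3
After char 5 ('C'=2): chars_in_quartet=2 acc=0x642 bytes_emitted=3
After char 6 ('1'=53): chars_in_quartet=3 acc=0x190B5 bytes_emitted=3
After char 7 ('C'=2): chars_in_quartet=4 acc=0x642D42 -> emit 64 2D 42, reset; bytes_emitted=6
After char 8 ('S'=18): chars_in_quartet=1 acc=0x12 bytes_emitted=6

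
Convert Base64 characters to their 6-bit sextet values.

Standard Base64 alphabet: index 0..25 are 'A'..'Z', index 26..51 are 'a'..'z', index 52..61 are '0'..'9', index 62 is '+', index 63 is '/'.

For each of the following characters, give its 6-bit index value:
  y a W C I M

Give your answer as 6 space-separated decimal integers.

'y': a..z range, 26 + ord('y') − ord('a') = 50
'a': a..z range, 26 + ord('a') − ord('a') = 26
'W': A..Z range, ord('W') − ord('A') = 22
'C': A..Z range, ord('C') − ord('A') = 2
'I': A..Z range, ord('I') − ord('A') = 8
'M': A..Z range, ord('M') − ord('A') = 12

Answer: 50 26 22 2 8 12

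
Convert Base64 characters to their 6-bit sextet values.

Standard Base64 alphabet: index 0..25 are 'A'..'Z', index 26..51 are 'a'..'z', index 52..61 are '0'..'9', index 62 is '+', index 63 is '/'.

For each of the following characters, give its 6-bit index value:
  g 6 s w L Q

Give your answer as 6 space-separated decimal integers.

Answer: 32 58 44 48 11 16

Derivation:
'g': a..z range, 26 + ord('g') − ord('a') = 32
'6': 0..9 range, 52 + ord('6') − ord('0') = 58
's': a..z range, 26 + ord('s') − ord('a') = 44
'w': a..z range, 26 + ord('w') − ord('a') = 48
'L': A..Z range, ord('L') − ord('A') = 11
'Q': A..Z range, ord('Q') − ord('A') = 16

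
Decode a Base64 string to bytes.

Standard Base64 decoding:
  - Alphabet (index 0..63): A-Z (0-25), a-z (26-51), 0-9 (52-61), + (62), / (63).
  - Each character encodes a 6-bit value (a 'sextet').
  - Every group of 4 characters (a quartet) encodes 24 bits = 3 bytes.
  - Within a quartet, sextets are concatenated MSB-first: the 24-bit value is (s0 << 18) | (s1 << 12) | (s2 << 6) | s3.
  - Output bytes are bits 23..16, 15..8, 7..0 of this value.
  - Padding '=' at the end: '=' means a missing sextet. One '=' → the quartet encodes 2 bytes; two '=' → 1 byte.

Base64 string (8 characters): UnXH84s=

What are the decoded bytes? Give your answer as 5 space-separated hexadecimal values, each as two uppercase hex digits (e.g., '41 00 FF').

After char 0 ('U'=20): chars_in_quartet=1 acc=0x14 bytes_emitted=0
After char 1 ('n'=39): chars_in_quartet=2 acc=0x527 bytes_emitted=0
After char 2 ('X'=23): chars_in_quartet=3 acc=0x149D7 bytes_emitted=0
After char 3 ('H'=7): chars_in_quartet=4 acc=0x5275C7 -> emit 52 75 C7, reset; bytes_emitted=3
After char 4 ('8'=60): chars_in_quartet=1 acc=0x3C bytes_emitted=3
After char 5 ('4'=56): chars_in_quartet=2 acc=0xF38 bytes_emitted=3
After char 6 ('s'=44): chars_in_quartet=3 acc=0x3CE2C bytes_emitted=3
Padding '=': partial quartet acc=0x3CE2C -> emit F3 8B; bytes_emitted=5

Answer: 52 75 C7 F3 8B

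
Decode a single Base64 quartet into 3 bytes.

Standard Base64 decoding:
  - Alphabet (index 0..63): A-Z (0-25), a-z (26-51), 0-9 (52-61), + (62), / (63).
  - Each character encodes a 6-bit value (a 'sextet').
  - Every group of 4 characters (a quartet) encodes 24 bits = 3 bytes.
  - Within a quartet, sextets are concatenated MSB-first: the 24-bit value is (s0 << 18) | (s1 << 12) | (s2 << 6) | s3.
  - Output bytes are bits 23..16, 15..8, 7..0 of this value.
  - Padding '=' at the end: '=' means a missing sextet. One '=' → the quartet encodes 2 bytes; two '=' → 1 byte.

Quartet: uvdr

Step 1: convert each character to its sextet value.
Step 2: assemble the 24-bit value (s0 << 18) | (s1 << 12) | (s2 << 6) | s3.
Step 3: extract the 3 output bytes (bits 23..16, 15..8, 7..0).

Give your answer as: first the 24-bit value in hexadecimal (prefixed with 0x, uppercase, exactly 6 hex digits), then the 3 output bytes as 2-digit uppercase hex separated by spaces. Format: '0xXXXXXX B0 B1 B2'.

Sextets: u=46, v=47, d=29, r=43
24-bit: (46<<18) | (47<<12) | (29<<6) | 43
      = 0xB80000 | 0x02F000 | 0x000740 | 0x00002B
      = 0xBAF76B
Bytes: (v>>16)&0xFF=BA, (v>>8)&0xFF=F7, v&0xFF=6B

Answer: 0xBAF76B BA F7 6B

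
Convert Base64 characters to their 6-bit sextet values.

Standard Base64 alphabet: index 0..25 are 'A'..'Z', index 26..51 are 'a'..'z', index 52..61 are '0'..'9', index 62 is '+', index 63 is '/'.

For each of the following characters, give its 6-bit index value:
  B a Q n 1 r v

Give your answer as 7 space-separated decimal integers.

'B': A..Z range, ord('B') − ord('A') = 1
'a': a..z range, 26 + ord('a') − ord('a') = 26
'Q': A..Z range, ord('Q') − ord('A') = 16
'n': a..z range, 26 + ord('n') − ord('a') = 39
'1': 0..9 range, 52 + ord('1') − ord('0') = 53
'r': a..z range, 26 + ord('r') − ord('a') = 43
'v': a..z range, 26 + ord('v') − ord('a') = 47

Answer: 1 26 16 39 53 43 47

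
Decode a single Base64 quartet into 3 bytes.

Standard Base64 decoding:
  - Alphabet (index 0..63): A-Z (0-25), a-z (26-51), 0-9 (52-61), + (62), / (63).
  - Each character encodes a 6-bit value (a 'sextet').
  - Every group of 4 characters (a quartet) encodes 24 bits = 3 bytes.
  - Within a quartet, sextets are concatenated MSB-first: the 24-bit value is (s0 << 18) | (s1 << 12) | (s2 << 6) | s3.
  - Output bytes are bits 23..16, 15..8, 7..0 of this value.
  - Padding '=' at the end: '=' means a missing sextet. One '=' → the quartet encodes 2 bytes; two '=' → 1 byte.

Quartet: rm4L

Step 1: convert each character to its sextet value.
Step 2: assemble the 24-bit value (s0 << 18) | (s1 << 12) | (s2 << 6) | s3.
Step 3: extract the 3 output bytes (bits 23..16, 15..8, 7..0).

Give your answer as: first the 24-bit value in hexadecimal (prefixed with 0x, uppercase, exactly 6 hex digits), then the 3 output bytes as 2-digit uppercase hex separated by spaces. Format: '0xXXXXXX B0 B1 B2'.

Answer: 0xAE6E0B AE 6E 0B

Derivation:
Sextets: r=43, m=38, 4=56, L=11
24-bit: (43<<18) | (38<<12) | (56<<6) | 11
      = 0xAC0000 | 0x026000 | 0x000E00 | 0x00000B
      = 0xAE6E0B
Bytes: (v>>16)&0xFF=AE, (v>>8)&0xFF=6E, v&0xFF=0B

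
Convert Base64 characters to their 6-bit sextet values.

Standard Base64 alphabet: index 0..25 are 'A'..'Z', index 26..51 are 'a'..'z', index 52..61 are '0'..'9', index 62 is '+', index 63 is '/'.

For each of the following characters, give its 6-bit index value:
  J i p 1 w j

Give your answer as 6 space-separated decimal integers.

'J': A..Z range, ord('J') − ord('A') = 9
'i': a..z range, 26 + ord('i') − ord('a') = 34
'p': a..z range, 26 + ord('p') − ord('a') = 41
'1': 0..9 range, 52 + ord('1') − ord('0') = 53
'w': a..z range, 26 + ord('w') − ord('a') = 48
'j': a..z range, 26 + ord('j') − ord('a') = 35

Answer: 9 34 41 53 48 35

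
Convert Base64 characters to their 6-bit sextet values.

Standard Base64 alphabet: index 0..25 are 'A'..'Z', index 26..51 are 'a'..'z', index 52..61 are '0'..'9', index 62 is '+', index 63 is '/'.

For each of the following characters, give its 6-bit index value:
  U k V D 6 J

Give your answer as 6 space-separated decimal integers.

'U': A..Z range, ord('U') − ord('A') = 20
'k': a..z range, 26 + ord('k') − ord('a') = 36
'V': A..Z range, ord('V') − ord('A') = 21
'D': A..Z range, ord('D') − ord('A') = 3
'6': 0..9 range, 52 + ord('6') − ord('0') = 58
'J': A..Z range, ord('J') − ord('A') = 9

Answer: 20 36 21 3 58 9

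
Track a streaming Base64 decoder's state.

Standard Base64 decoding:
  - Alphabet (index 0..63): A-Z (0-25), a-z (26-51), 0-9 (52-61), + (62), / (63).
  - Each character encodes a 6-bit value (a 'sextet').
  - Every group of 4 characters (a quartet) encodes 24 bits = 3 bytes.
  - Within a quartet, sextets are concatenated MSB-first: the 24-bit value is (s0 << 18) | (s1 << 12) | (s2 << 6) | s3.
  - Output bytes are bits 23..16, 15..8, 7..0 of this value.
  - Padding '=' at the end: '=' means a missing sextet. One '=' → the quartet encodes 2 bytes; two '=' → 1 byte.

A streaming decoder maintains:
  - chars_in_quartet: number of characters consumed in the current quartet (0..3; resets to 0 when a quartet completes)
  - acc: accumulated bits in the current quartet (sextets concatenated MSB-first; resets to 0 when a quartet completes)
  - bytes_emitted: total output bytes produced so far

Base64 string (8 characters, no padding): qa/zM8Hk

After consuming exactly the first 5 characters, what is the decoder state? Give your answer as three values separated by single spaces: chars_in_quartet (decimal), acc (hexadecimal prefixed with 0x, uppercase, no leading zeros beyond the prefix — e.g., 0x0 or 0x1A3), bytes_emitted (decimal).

After char 0 ('q'=42): chars_in_quartet=1 acc=0x2A bytes_emitted=0
After char 1 ('a'=26): chars_in_quartet=2 acc=0xA9A bytes_emitted=0
After char 2 ('/'=63): chars_in_quartet=3 acc=0x2A6BF bytes_emitted=0
After char 3 ('z'=51): chars_in_quartet=4 acc=0xA9AFF3 -> emit A9 AF F3, reset; bytes_emitted=3
After char 4 ('M'=12): chars_in_quartet=1 acc=0xC bytes_emitted=3

Answer: 1 0xC 3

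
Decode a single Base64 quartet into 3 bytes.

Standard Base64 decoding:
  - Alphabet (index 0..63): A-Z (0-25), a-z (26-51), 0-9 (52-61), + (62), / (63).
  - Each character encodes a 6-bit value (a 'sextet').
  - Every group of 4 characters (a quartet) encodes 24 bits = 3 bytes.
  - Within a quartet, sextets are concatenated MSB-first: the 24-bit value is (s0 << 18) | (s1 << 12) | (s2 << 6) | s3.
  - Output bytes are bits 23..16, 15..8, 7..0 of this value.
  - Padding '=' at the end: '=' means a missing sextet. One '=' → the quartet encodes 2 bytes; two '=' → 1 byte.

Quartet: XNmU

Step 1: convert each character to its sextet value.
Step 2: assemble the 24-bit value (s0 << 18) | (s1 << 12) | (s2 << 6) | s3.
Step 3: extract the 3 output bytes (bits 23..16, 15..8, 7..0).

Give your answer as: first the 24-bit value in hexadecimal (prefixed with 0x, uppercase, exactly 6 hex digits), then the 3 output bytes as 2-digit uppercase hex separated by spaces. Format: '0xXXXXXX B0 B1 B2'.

Answer: 0x5CD994 5C D9 94

Derivation:
Sextets: X=23, N=13, m=38, U=20
24-bit: (23<<18) | (13<<12) | (38<<6) | 20
      = 0x5C0000 | 0x00D000 | 0x000980 | 0x000014
      = 0x5CD994
Bytes: (v>>16)&0xFF=5C, (v>>8)&0xFF=D9, v&0xFF=94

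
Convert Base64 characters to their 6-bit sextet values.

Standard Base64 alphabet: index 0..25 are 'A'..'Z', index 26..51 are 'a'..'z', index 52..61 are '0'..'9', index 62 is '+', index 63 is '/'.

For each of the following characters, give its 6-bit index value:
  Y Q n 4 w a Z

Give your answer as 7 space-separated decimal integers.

Answer: 24 16 39 56 48 26 25

Derivation:
'Y': A..Z range, ord('Y') − ord('A') = 24
'Q': A..Z range, ord('Q') − ord('A') = 16
'n': a..z range, 26 + ord('n') − ord('a') = 39
'4': 0..9 range, 52 + ord('4') − ord('0') = 56
'w': a..z range, 26 + ord('w') − ord('a') = 48
'a': a..z range, 26 + ord('a') − ord('a') = 26
'Z': A..Z range, ord('Z') − ord('A') = 25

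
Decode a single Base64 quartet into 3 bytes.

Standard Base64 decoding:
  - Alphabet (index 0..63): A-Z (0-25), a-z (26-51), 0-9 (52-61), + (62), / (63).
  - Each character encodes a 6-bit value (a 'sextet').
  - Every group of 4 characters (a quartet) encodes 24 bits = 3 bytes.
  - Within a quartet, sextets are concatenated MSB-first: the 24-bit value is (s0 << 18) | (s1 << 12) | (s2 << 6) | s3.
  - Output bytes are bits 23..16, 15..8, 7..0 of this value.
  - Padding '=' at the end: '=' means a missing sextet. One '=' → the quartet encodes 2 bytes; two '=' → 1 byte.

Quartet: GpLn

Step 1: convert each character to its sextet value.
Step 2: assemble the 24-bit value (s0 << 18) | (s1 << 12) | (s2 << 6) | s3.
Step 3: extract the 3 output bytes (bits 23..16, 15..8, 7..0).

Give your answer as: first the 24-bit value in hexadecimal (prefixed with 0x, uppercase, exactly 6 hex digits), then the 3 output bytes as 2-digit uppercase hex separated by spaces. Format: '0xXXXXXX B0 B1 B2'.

Answer: 0x1A92E7 1A 92 E7

Derivation:
Sextets: G=6, p=41, L=11, n=39
24-bit: (6<<18) | (41<<12) | (11<<6) | 39
      = 0x180000 | 0x029000 | 0x0002C0 | 0x000027
      = 0x1A92E7
Bytes: (v>>16)&0xFF=1A, (v>>8)&0xFF=92, v&0xFF=E7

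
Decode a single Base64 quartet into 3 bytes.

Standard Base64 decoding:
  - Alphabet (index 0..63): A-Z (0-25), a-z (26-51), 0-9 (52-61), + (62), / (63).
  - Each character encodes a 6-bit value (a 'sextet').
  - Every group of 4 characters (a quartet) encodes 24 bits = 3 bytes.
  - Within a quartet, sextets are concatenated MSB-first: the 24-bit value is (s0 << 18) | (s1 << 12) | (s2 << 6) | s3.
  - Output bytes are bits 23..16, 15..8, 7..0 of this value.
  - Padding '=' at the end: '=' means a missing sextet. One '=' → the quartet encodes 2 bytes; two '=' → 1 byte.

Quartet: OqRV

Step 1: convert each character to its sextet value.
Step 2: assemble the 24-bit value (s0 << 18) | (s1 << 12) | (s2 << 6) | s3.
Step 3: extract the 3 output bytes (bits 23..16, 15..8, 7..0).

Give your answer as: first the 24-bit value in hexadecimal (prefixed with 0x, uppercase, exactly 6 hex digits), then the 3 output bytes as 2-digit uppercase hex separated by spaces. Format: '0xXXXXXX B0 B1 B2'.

Sextets: O=14, q=42, R=17, V=21
24-bit: (14<<18) | (42<<12) | (17<<6) | 21
      = 0x380000 | 0x02A000 | 0x000440 | 0x000015
      = 0x3AA455
Bytes: (v>>16)&0xFF=3A, (v>>8)&0xFF=A4, v&0xFF=55

Answer: 0x3AA455 3A A4 55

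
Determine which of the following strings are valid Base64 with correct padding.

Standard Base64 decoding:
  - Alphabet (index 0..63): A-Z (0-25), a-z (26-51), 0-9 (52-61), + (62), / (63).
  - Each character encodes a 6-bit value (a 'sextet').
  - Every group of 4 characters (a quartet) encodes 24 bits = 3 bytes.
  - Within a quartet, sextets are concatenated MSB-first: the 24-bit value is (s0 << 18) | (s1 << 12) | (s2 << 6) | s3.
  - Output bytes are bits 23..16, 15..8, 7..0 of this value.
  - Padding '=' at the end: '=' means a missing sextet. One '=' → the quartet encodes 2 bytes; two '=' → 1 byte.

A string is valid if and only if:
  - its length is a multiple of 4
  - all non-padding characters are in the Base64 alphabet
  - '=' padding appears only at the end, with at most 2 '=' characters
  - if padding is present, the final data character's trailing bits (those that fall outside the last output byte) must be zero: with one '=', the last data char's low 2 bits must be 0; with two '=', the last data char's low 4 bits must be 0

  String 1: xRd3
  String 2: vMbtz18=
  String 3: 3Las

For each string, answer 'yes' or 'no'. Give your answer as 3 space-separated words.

Answer: yes yes yes

Derivation:
String 1: 'xRd3' → valid
String 2: 'vMbtz18=' → valid
String 3: '3Las' → valid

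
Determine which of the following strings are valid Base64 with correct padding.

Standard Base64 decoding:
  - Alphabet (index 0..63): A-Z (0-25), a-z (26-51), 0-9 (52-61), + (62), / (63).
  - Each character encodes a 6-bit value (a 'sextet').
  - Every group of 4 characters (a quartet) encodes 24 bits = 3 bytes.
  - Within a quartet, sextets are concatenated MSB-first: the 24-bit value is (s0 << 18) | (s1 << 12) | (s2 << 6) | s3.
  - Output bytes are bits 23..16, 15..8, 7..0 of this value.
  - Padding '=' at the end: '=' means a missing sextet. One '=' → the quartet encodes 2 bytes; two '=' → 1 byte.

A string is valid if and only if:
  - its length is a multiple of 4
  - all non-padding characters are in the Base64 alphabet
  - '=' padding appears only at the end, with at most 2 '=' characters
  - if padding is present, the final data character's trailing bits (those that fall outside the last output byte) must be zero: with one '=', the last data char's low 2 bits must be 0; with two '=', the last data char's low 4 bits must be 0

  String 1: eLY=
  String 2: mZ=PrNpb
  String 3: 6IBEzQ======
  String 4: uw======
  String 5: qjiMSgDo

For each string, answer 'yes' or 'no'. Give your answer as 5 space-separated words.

String 1: 'eLY=' → valid
String 2: 'mZ=PrNpb' → invalid (bad char(s): ['=']; '=' in middle)
String 3: '6IBEzQ======' → invalid (6 pad chars (max 2))
String 4: 'uw======' → invalid (6 pad chars (max 2))
String 5: 'qjiMSgDo' → valid

Answer: yes no no no yes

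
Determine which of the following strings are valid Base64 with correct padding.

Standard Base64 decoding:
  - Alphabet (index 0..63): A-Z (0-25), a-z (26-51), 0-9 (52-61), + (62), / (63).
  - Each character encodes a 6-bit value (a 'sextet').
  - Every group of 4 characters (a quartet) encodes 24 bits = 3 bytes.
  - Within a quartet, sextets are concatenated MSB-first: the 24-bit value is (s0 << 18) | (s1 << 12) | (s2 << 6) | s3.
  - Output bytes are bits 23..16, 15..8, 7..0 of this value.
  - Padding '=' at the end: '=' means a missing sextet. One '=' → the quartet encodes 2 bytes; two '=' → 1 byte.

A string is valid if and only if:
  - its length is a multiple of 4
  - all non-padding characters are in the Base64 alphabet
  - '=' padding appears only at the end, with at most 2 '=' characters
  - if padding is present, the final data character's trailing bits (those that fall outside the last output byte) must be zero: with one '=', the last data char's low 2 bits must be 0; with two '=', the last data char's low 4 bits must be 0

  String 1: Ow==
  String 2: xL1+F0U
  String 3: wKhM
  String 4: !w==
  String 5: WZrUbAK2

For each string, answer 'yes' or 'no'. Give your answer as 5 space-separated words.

String 1: 'Ow==' → valid
String 2: 'xL1+F0U' → invalid (len=7 not mult of 4)
String 3: 'wKhM' → valid
String 4: '!w==' → invalid (bad char(s): ['!'])
String 5: 'WZrUbAK2' → valid

Answer: yes no yes no yes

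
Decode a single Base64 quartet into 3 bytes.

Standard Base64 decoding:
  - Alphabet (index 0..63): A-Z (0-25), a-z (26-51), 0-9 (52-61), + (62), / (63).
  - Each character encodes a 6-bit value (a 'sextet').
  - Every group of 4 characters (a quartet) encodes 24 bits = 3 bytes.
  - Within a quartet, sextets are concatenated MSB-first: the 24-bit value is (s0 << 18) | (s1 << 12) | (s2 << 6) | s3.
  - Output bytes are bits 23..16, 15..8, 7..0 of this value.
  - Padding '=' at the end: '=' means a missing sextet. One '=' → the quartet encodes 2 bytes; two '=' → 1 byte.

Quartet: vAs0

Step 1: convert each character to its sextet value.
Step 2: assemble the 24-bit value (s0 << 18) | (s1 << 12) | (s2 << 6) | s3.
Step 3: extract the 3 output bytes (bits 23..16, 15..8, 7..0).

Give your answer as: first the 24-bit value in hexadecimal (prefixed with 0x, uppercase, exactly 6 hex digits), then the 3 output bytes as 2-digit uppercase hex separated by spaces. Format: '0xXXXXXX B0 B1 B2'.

Answer: 0xBC0B34 BC 0B 34

Derivation:
Sextets: v=47, A=0, s=44, 0=52
24-bit: (47<<18) | (0<<12) | (44<<6) | 52
      = 0xBC0000 | 0x000000 | 0x000B00 | 0x000034
      = 0xBC0B34
Bytes: (v>>16)&0xFF=BC, (v>>8)&0xFF=0B, v&0xFF=34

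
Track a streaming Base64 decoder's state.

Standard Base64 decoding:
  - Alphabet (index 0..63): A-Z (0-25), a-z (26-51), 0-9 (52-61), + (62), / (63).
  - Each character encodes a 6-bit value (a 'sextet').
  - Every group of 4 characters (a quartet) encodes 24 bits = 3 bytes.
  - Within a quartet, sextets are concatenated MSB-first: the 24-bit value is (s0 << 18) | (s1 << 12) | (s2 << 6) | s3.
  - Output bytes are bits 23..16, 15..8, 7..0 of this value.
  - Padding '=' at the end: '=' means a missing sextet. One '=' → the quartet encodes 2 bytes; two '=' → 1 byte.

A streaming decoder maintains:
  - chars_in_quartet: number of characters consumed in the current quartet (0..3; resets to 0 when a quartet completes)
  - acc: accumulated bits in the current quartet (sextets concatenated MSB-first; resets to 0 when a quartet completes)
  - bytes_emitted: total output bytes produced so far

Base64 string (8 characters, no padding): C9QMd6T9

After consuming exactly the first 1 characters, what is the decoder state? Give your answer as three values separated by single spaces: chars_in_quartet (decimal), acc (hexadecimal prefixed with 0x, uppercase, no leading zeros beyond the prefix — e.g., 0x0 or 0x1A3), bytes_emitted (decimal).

Answer: 1 0x2 0

Derivation:
After char 0 ('C'=2): chars_in_quartet=1 acc=0x2 bytes_emitted=0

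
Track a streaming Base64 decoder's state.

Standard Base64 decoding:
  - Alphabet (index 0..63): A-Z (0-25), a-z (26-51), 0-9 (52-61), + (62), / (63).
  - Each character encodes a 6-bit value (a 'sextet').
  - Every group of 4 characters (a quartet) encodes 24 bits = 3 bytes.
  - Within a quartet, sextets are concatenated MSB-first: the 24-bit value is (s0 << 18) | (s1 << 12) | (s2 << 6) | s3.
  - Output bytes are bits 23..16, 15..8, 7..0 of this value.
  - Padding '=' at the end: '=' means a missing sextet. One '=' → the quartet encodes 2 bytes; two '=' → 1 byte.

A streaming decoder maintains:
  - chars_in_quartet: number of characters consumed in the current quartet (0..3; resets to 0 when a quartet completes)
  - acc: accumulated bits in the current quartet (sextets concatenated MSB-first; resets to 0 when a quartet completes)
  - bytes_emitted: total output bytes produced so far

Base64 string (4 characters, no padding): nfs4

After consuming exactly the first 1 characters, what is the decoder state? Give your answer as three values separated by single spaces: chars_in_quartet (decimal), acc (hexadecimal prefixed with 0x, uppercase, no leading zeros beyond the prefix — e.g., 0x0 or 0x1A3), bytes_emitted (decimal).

After char 0 ('n'=39): chars_in_quartet=1 acc=0x27 bytes_emitted=0

Answer: 1 0x27 0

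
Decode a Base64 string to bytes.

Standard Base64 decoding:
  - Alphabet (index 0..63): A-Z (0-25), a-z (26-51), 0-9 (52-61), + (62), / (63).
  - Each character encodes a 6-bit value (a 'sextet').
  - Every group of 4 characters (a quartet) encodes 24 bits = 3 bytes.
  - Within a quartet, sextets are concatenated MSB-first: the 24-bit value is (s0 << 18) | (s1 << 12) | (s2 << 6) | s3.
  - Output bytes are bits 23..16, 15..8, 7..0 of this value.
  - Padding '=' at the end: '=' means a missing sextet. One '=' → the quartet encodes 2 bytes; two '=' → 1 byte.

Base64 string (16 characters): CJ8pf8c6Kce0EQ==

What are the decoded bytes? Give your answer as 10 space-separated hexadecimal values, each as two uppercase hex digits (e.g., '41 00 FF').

Answer: 08 9F 29 7F C7 3A 29 C7 B4 11

Derivation:
After char 0 ('C'=2): chars_in_quartet=1 acc=0x2 bytes_emitted=0
After char 1 ('J'=9): chars_in_quartet=2 acc=0x89 bytes_emitted=0
After char 2 ('8'=60): chars_in_quartet=3 acc=0x227C bytes_emitted=0
After char 3 ('p'=41): chars_in_quartet=4 acc=0x89F29 -> emit 08 9F 29, reset; bytes_emitted=3
After char 4 ('f'=31): chars_in_quartet=1 acc=0x1F bytes_emitted=3
After char 5 ('8'=60): chars_in_quartet=2 acc=0x7FC bytes_emitted=3
After char 6 ('c'=28): chars_in_quartet=3 acc=0x1FF1C bytes_emitted=3
After char 7 ('6'=58): chars_in_quartet=4 acc=0x7FC73A -> emit 7F C7 3A, reset; bytes_emitted=6
After char 8 ('K'=10): chars_in_quartet=1 acc=0xA bytes_emitted=6
After char 9 ('c'=28): chars_in_quartet=2 acc=0x29C bytes_emitted=6
After char 10 ('e'=30): chars_in_quartet=3 acc=0xA71E bytes_emitted=6
After char 11 ('0'=52): chars_in_quartet=4 acc=0x29C7B4 -> emit 29 C7 B4, reset; bytes_emitted=9
After char 12 ('E'=4): chars_in_quartet=1 acc=0x4 bytes_emitted=9
After char 13 ('Q'=16): chars_in_quartet=2 acc=0x110 bytes_emitted=9
Padding '==': partial quartet acc=0x110 -> emit 11; bytes_emitted=10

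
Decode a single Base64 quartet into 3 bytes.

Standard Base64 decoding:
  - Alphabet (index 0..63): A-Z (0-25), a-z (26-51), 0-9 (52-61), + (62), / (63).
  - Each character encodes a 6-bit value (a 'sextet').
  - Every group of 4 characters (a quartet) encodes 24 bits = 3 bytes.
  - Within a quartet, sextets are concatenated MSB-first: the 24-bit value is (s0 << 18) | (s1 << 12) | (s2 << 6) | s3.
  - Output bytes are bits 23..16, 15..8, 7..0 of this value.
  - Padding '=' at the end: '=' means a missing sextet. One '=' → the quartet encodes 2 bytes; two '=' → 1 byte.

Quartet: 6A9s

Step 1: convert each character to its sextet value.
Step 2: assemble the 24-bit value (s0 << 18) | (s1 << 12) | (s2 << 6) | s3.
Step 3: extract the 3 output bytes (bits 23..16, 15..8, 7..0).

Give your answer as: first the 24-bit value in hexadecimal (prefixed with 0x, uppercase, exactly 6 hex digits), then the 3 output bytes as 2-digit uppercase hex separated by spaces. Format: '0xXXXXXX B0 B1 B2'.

Answer: 0xE80F6C E8 0F 6C

Derivation:
Sextets: 6=58, A=0, 9=61, s=44
24-bit: (58<<18) | (0<<12) | (61<<6) | 44
      = 0xE80000 | 0x000000 | 0x000F40 | 0x00002C
      = 0xE80F6C
Bytes: (v>>16)&0xFF=E8, (v>>8)&0xFF=0F, v&0xFF=6C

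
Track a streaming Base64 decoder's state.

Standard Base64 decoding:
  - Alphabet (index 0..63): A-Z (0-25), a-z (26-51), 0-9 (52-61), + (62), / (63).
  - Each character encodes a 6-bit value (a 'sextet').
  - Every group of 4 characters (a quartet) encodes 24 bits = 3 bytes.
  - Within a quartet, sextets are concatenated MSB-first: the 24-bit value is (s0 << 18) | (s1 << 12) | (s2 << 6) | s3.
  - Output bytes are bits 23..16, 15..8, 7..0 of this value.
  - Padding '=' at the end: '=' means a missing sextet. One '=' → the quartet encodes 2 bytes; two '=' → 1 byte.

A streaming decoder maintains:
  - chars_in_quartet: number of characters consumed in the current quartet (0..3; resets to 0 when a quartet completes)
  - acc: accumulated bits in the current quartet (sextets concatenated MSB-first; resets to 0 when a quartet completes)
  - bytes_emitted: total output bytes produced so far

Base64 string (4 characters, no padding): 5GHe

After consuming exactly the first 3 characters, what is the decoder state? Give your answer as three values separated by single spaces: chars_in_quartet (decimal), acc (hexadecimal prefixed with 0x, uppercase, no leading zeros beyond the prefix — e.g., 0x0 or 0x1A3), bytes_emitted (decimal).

After char 0 ('5'=57): chars_in_quartet=1 acc=0x39 bytes_emitted=0
After char 1 ('G'=6): chars_in_quartet=2 acc=0xE46 bytes_emitted=0
After char 2 ('H'=7): chars_in_quartet=3 acc=0x39187 bytes_emitted=0

Answer: 3 0x39187 0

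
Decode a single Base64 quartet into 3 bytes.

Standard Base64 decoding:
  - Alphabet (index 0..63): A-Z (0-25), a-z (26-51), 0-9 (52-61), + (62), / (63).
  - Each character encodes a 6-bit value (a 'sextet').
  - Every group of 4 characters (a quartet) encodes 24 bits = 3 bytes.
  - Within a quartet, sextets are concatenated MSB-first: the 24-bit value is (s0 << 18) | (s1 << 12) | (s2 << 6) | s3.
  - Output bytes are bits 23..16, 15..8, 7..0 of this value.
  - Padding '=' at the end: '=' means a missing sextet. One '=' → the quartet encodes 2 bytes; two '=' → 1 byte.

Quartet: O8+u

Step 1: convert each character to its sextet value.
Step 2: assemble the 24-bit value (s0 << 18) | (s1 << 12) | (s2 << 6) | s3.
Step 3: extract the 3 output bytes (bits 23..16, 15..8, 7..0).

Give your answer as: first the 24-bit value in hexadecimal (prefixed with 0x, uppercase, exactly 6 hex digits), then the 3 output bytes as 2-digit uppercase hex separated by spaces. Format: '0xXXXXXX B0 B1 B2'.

Answer: 0x3BCFAE 3B CF AE

Derivation:
Sextets: O=14, 8=60, +=62, u=46
24-bit: (14<<18) | (60<<12) | (62<<6) | 46
      = 0x380000 | 0x03C000 | 0x000F80 | 0x00002E
      = 0x3BCFAE
Bytes: (v>>16)&0xFF=3B, (v>>8)&0xFF=CF, v&0xFF=AE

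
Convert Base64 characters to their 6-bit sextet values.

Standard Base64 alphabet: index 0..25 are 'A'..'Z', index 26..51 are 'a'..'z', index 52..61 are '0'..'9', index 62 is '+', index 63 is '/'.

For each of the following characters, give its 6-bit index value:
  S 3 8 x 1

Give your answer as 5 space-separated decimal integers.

Answer: 18 55 60 49 53

Derivation:
'S': A..Z range, ord('S') − ord('A') = 18
'3': 0..9 range, 52 + ord('3') − ord('0') = 55
'8': 0..9 range, 52 + ord('8') − ord('0') = 60
'x': a..z range, 26 + ord('x') − ord('a') = 49
'1': 0..9 range, 52 + ord('1') − ord('0') = 53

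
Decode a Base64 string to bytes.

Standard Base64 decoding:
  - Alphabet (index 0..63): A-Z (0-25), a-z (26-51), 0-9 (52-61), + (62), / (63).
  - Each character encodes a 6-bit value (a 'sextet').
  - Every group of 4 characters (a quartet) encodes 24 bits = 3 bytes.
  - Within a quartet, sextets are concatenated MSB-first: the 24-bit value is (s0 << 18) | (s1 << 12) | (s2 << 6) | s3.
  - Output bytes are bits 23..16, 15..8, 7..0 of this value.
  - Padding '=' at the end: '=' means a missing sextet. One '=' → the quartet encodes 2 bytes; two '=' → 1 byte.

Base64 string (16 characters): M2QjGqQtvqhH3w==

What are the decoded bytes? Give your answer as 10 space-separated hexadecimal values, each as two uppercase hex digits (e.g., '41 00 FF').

After char 0 ('M'=12): chars_in_quartet=1 acc=0xC bytes_emitted=0
After char 1 ('2'=54): chars_in_quartet=2 acc=0x336 bytes_emitted=0
After char 2 ('Q'=16): chars_in_quartet=3 acc=0xCD90 bytes_emitted=0
After char 3 ('j'=35): chars_in_quartet=4 acc=0x336423 -> emit 33 64 23, reset; bytes_emitted=3
After char 4 ('G'=6): chars_in_quartet=1 acc=0x6 bytes_emitted=3
After char 5 ('q'=42): chars_in_quartet=2 acc=0x1AA bytes_emitted=3
After char 6 ('Q'=16): chars_in_quartet=3 acc=0x6A90 bytes_emitted=3
After char 7 ('t'=45): chars_in_quartet=4 acc=0x1AA42D -> emit 1A A4 2D, reset; bytes_emitted=6
After char 8 ('v'=47): chars_in_quartet=1 acc=0x2F bytes_emitted=6
After char 9 ('q'=42): chars_in_quartet=2 acc=0xBEA bytes_emitted=6
After char 10 ('h'=33): chars_in_quartet=3 acc=0x2FAA1 bytes_emitted=6
After char 11 ('H'=7): chars_in_quartet=4 acc=0xBEA847 -> emit BE A8 47, reset; bytes_emitted=9
After char 12 ('3'=55): chars_in_quartet=1 acc=0x37 bytes_emitted=9
After char 13 ('w'=48): chars_in_quartet=2 acc=0xDF0 bytes_emitted=9
Padding '==': partial quartet acc=0xDF0 -> emit DF; bytes_emitted=10

Answer: 33 64 23 1A A4 2D BE A8 47 DF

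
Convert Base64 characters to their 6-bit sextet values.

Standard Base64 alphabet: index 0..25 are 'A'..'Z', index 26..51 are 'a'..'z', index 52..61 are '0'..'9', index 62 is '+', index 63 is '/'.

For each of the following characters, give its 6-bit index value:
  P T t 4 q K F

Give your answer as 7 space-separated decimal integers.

Answer: 15 19 45 56 42 10 5

Derivation:
'P': A..Z range, ord('P') − ord('A') = 15
'T': A..Z range, ord('T') − ord('A') = 19
't': a..z range, 26 + ord('t') − ord('a') = 45
'4': 0..9 range, 52 + ord('4') − ord('0') = 56
'q': a..z range, 26 + ord('q') − ord('a') = 42
'K': A..Z range, ord('K') − ord('A') = 10
'F': A..Z range, ord('F') − ord('A') = 5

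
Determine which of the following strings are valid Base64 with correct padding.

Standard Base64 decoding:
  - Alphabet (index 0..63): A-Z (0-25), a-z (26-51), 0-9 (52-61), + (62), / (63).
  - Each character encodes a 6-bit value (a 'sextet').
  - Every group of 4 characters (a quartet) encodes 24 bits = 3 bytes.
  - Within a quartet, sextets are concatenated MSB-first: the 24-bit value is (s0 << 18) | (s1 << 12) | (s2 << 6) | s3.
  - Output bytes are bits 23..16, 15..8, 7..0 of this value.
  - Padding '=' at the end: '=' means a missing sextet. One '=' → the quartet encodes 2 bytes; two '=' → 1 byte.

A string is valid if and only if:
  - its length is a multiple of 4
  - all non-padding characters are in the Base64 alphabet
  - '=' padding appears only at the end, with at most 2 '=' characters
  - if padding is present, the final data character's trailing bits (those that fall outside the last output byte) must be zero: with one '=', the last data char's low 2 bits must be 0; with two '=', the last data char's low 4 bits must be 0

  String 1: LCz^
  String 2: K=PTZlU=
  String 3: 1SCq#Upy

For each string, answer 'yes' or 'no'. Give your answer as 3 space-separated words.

Answer: no no no

Derivation:
String 1: 'LCz^' → invalid (bad char(s): ['^'])
String 2: 'K=PTZlU=' → invalid (bad char(s): ['=']; '=' in middle)
String 3: '1SCq#Upy' → invalid (bad char(s): ['#'])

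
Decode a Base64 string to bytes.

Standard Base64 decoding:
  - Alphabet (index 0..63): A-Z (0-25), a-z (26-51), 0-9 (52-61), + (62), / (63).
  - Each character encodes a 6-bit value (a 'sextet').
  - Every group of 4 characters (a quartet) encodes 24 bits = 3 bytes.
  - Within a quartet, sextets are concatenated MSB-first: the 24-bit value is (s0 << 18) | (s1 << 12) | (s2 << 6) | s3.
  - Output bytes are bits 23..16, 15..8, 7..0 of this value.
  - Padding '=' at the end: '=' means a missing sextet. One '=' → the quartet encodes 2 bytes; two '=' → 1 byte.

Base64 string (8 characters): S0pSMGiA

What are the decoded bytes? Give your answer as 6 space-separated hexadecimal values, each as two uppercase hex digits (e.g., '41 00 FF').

Answer: 4B 4A 52 30 68 80

Derivation:
After char 0 ('S'=18): chars_in_quartet=1 acc=0x12 bytes_emitted=0
After char 1 ('0'=52): chars_in_quartet=2 acc=0x4B4 bytes_emitted=0
After char 2 ('p'=41): chars_in_quartet=3 acc=0x12D29 bytes_emitted=0
After char 3 ('S'=18): chars_in_quartet=4 acc=0x4B4A52 -> emit 4B 4A 52, reset; bytes_emitted=3
After char 4 ('M'=12): chars_in_quartet=1 acc=0xC bytes_emitted=3
After char 5 ('G'=6): chars_in_quartet=2 acc=0x306 bytes_emitted=3
After char 6 ('i'=34): chars_in_quartet=3 acc=0xC1A2 bytes_emitted=3
After char 7 ('A'=0): chars_in_quartet=4 acc=0x306880 -> emit 30 68 80, reset; bytes_emitted=6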